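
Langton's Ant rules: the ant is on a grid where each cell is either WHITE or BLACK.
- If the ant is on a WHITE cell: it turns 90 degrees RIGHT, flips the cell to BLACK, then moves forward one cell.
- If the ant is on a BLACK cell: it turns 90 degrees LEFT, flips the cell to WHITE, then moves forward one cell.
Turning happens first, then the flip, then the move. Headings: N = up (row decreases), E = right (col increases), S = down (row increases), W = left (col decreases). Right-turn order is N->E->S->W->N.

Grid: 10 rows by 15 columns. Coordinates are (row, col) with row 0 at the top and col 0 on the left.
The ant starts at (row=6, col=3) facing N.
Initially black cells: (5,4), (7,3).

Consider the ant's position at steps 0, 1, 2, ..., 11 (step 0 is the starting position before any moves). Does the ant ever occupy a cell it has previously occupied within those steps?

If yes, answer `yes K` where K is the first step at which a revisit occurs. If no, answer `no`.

Answer: yes 7

Derivation:
Step 1: on WHITE (6,3): turn R to E, flip to black, move to (6,4). |black|=3 — new cell
Step 2: on WHITE (6,4): turn R to S, flip to black, move to (7,4). |black|=4 — new cell
Step 3: on WHITE (7,4): turn R to W, flip to black, move to (7,3). |black|=5 — new cell
Step 4: on BLACK (7,3): turn L to S, flip to white, move to (8,3). |black|=4 — new cell
Step 5: on WHITE (8,3): turn R to W, flip to black, move to (8,2). |black|=5 — new cell
Step 6: on WHITE (8,2): turn R to N, flip to black, move to (7,2). |black|=6 — new cell
Step 7: on WHITE (7,2): turn R to E, flip to black, move to (7,3). |black|=7 — REVISIT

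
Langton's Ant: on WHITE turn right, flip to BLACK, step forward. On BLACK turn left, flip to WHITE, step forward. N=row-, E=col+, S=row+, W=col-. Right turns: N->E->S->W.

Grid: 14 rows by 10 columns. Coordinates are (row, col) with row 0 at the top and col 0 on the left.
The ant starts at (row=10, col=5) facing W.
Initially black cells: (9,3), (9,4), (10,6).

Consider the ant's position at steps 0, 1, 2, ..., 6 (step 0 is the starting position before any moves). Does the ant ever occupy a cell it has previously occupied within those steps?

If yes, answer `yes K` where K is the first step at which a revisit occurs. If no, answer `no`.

Step 1: on WHITE (10,5): turn R to N, flip to black, move to (9,5). |black|=4 — new cell
Step 2: on WHITE (9,5): turn R to E, flip to black, move to (9,6). |black|=5 — new cell
Step 3: on WHITE (9,6): turn R to S, flip to black, move to (10,6). |black|=6 — new cell
Step 4: on BLACK (10,6): turn L to E, flip to white, move to (10,7). |black|=5 — new cell
Step 5: on WHITE (10,7): turn R to S, flip to black, move to (11,7). |black|=6 — new cell
Step 6: on WHITE (11,7): turn R to W, flip to black, move to (11,6). |black|=7 — new cell
No revisit within 6 steps.

Answer: no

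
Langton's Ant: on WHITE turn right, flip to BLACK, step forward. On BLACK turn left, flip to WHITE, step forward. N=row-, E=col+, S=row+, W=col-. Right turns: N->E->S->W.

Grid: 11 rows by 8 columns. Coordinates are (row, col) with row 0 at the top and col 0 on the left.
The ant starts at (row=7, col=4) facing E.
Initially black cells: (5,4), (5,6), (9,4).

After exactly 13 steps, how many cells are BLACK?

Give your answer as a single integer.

Answer: 10

Derivation:
Step 1: on WHITE (7,4): turn R to S, flip to black, move to (8,4). |black|=4
Step 2: on WHITE (8,4): turn R to W, flip to black, move to (8,3). |black|=5
Step 3: on WHITE (8,3): turn R to N, flip to black, move to (7,3). |black|=6
Step 4: on WHITE (7,3): turn R to E, flip to black, move to (7,4). |black|=7
Step 5: on BLACK (7,4): turn L to N, flip to white, move to (6,4). |black|=6
Step 6: on WHITE (6,4): turn R to E, flip to black, move to (6,5). |black|=7
Step 7: on WHITE (6,5): turn R to S, flip to black, move to (7,5). |black|=8
Step 8: on WHITE (7,5): turn R to W, flip to black, move to (7,4). |black|=9
Step 9: on WHITE (7,4): turn R to N, flip to black, move to (6,4). |black|=10
Step 10: on BLACK (6,4): turn L to W, flip to white, move to (6,3). |black|=9
Step 11: on WHITE (6,3): turn R to N, flip to black, move to (5,3). |black|=10
Step 12: on WHITE (5,3): turn R to E, flip to black, move to (5,4). |black|=11
Step 13: on BLACK (5,4): turn L to N, flip to white, move to (4,4). |black|=10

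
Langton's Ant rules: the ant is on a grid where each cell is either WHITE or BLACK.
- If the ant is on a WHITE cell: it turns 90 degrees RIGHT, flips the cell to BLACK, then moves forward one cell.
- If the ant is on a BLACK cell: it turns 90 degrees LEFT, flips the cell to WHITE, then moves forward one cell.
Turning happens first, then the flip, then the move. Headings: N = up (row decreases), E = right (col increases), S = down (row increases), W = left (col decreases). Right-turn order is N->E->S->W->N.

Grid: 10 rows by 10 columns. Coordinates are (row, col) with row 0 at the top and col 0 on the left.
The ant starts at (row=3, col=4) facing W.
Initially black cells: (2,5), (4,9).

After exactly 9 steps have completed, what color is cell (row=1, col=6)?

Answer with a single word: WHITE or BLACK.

Step 1: on WHITE (3,4): turn R to N, flip to black, move to (2,4). |black|=3
Step 2: on WHITE (2,4): turn R to E, flip to black, move to (2,5). |black|=4
Step 3: on BLACK (2,5): turn L to N, flip to white, move to (1,5). |black|=3
Step 4: on WHITE (1,5): turn R to E, flip to black, move to (1,6). |black|=4
Step 5: on WHITE (1,6): turn R to S, flip to black, move to (2,6). |black|=5
Step 6: on WHITE (2,6): turn R to W, flip to black, move to (2,5). |black|=6
Step 7: on WHITE (2,5): turn R to N, flip to black, move to (1,5). |black|=7
Step 8: on BLACK (1,5): turn L to W, flip to white, move to (1,4). |black|=6
Step 9: on WHITE (1,4): turn R to N, flip to black, move to (0,4). |black|=7

Answer: BLACK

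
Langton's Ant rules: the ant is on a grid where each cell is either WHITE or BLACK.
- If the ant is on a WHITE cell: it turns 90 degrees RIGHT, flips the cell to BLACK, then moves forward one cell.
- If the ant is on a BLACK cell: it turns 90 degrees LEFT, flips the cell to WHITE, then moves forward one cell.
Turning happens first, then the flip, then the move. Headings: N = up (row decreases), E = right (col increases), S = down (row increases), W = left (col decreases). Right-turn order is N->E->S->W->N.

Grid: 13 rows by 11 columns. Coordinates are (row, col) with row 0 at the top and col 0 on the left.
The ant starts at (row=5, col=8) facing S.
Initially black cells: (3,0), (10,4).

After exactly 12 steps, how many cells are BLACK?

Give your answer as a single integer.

Answer: 10

Derivation:
Step 1: on WHITE (5,8): turn R to W, flip to black, move to (5,7). |black|=3
Step 2: on WHITE (5,7): turn R to N, flip to black, move to (4,7). |black|=4
Step 3: on WHITE (4,7): turn R to E, flip to black, move to (4,8). |black|=5
Step 4: on WHITE (4,8): turn R to S, flip to black, move to (5,8). |black|=6
Step 5: on BLACK (5,8): turn L to E, flip to white, move to (5,9). |black|=5
Step 6: on WHITE (5,9): turn R to S, flip to black, move to (6,9). |black|=6
Step 7: on WHITE (6,9): turn R to W, flip to black, move to (6,8). |black|=7
Step 8: on WHITE (6,8): turn R to N, flip to black, move to (5,8). |black|=8
Step 9: on WHITE (5,8): turn R to E, flip to black, move to (5,9). |black|=9
Step 10: on BLACK (5,9): turn L to N, flip to white, move to (4,9). |black|=8
Step 11: on WHITE (4,9): turn R to E, flip to black, move to (4,10). |black|=9
Step 12: on WHITE (4,10): turn R to S, flip to black, move to (5,10). |black|=10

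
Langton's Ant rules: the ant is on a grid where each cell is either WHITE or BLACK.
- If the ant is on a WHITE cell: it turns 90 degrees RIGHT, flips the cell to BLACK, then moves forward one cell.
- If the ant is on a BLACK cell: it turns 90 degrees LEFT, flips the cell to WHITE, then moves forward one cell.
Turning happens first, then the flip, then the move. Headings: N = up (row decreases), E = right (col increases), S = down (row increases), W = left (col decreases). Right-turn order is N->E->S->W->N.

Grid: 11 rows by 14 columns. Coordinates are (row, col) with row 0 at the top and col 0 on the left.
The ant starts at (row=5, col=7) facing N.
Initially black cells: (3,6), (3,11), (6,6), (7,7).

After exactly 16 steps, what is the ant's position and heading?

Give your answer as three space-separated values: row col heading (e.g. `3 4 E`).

Step 1: on WHITE (5,7): turn R to E, flip to black, move to (5,8). |black|=5
Step 2: on WHITE (5,8): turn R to S, flip to black, move to (6,8). |black|=6
Step 3: on WHITE (6,8): turn R to W, flip to black, move to (6,7). |black|=7
Step 4: on WHITE (6,7): turn R to N, flip to black, move to (5,7). |black|=8
Step 5: on BLACK (5,7): turn L to W, flip to white, move to (5,6). |black|=7
Step 6: on WHITE (5,6): turn R to N, flip to black, move to (4,6). |black|=8
Step 7: on WHITE (4,6): turn R to E, flip to black, move to (4,7). |black|=9
Step 8: on WHITE (4,7): turn R to S, flip to black, move to (5,7). |black|=10
Step 9: on WHITE (5,7): turn R to W, flip to black, move to (5,6). |black|=11
Step 10: on BLACK (5,6): turn L to S, flip to white, move to (6,6). |black|=10
Step 11: on BLACK (6,6): turn L to E, flip to white, move to (6,7). |black|=9
Step 12: on BLACK (6,7): turn L to N, flip to white, move to (5,7). |black|=8
Step 13: on BLACK (5,7): turn L to W, flip to white, move to (5,6). |black|=7
Step 14: on WHITE (5,6): turn R to N, flip to black, move to (4,6). |black|=8
Step 15: on BLACK (4,6): turn L to W, flip to white, move to (4,5). |black|=7
Step 16: on WHITE (4,5): turn R to N, flip to black, move to (3,5). |black|=8

Answer: 3 5 N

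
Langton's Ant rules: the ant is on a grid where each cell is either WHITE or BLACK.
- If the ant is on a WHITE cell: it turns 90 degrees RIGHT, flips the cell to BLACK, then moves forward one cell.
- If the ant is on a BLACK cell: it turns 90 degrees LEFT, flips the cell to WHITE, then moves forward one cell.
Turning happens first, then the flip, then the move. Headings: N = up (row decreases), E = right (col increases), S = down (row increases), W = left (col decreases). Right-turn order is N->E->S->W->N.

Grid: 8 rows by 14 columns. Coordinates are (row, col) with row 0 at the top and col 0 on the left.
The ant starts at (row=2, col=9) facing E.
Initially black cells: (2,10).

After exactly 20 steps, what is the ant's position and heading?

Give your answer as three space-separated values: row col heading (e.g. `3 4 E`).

Answer: 2 11 E

Derivation:
Step 1: on WHITE (2,9): turn R to S, flip to black, move to (3,9). |black|=2
Step 2: on WHITE (3,9): turn R to W, flip to black, move to (3,8). |black|=3
Step 3: on WHITE (3,8): turn R to N, flip to black, move to (2,8). |black|=4
Step 4: on WHITE (2,8): turn R to E, flip to black, move to (2,9). |black|=5
Step 5: on BLACK (2,9): turn L to N, flip to white, move to (1,9). |black|=4
Step 6: on WHITE (1,9): turn R to E, flip to black, move to (1,10). |black|=5
Step 7: on WHITE (1,10): turn R to S, flip to black, move to (2,10). |black|=6
Step 8: on BLACK (2,10): turn L to E, flip to white, move to (2,11). |black|=5
Step 9: on WHITE (2,11): turn R to S, flip to black, move to (3,11). |black|=6
Step 10: on WHITE (3,11): turn R to W, flip to black, move to (3,10). |black|=7
Step 11: on WHITE (3,10): turn R to N, flip to black, move to (2,10). |black|=8
Step 12: on WHITE (2,10): turn R to E, flip to black, move to (2,11). |black|=9
Step 13: on BLACK (2,11): turn L to N, flip to white, move to (1,11). |black|=8
Step 14: on WHITE (1,11): turn R to E, flip to black, move to (1,12). |black|=9
Step 15: on WHITE (1,12): turn R to S, flip to black, move to (2,12). |black|=10
Step 16: on WHITE (2,12): turn R to W, flip to black, move to (2,11). |black|=11
Step 17: on WHITE (2,11): turn R to N, flip to black, move to (1,11). |black|=12
Step 18: on BLACK (1,11): turn L to W, flip to white, move to (1,10). |black|=11
Step 19: on BLACK (1,10): turn L to S, flip to white, move to (2,10). |black|=10
Step 20: on BLACK (2,10): turn L to E, flip to white, move to (2,11). |black|=9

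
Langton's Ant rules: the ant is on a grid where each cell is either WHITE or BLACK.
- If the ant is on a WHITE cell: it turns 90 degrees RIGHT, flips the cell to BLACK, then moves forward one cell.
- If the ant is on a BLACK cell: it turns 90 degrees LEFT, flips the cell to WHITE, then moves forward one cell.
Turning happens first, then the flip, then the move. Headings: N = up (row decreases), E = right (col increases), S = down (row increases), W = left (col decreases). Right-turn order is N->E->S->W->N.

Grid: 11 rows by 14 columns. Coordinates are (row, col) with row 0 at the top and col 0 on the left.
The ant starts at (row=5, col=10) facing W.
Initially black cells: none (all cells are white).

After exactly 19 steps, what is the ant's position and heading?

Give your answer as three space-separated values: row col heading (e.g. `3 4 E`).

Step 1: on WHITE (5,10): turn R to N, flip to black, move to (4,10). |black|=1
Step 2: on WHITE (4,10): turn R to E, flip to black, move to (4,11). |black|=2
Step 3: on WHITE (4,11): turn R to S, flip to black, move to (5,11). |black|=3
Step 4: on WHITE (5,11): turn R to W, flip to black, move to (5,10). |black|=4
Step 5: on BLACK (5,10): turn L to S, flip to white, move to (6,10). |black|=3
Step 6: on WHITE (6,10): turn R to W, flip to black, move to (6,9). |black|=4
Step 7: on WHITE (6,9): turn R to N, flip to black, move to (5,9). |black|=5
Step 8: on WHITE (5,9): turn R to E, flip to black, move to (5,10). |black|=6
Step 9: on WHITE (5,10): turn R to S, flip to black, move to (6,10). |black|=7
Step 10: on BLACK (6,10): turn L to E, flip to white, move to (6,11). |black|=6
Step 11: on WHITE (6,11): turn R to S, flip to black, move to (7,11). |black|=7
Step 12: on WHITE (7,11): turn R to W, flip to black, move to (7,10). |black|=8
Step 13: on WHITE (7,10): turn R to N, flip to black, move to (6,10). |black|=9
Step 14: on WHITE (6,10): turn R to E, flip to black, move to (6,11). |black|=10
Step 15: on BLACK (6,11): turn L to N, flip to white, move to (5,11). |black|=9
Step 16: on BLACK (5,11): turn L to W, flip to white, move to (5,10). |black|=8
Step 17: on BLACK (5,10): turn L to S, flip to white, move to (6,10). |black|=7
Step 18: on BLACK (6,10): turn L to E, flip to white, move to (6,11). |black|=6
Step 19: on WHITE (6,11): turn R to S, flip to black, move to (7,11). |black|=7

Answer: 7 11 S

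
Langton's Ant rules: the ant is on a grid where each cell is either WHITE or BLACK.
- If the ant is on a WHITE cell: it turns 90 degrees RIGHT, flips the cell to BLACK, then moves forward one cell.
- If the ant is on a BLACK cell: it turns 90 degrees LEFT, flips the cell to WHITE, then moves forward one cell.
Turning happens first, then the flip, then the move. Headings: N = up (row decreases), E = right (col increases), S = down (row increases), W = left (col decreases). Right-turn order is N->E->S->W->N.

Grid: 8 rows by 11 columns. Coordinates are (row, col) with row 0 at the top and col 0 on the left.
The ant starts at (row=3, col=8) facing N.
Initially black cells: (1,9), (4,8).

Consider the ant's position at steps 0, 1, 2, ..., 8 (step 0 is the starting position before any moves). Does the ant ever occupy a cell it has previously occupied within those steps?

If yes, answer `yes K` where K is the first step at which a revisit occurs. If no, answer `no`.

Answer: yes 7

Derivation:
Step 1: on WHITE (3,8): turn R to E, flip to black, move to (3,9). |black|=3 — new cell
Step 2: on WHITE (3,9): turn R to S, flip to black, move to (4,9). |black|=4 — new cell
Step 3: on WHITE (4,9): turn R to W, flip to black, move to (4,8). |black|=5 — new cell
Step 4: on BLACK (4,8): turn L to S, flip to white, move to (5,8). |black|=4 — new cell
Step 5: on WHITE (5,8): turn R to W, flip to black, move to (5,7). |black|=5 — new cell
Step 6: on WHITE (5,7): turn R to N, flip to black, move to (4,7). |black|=6 — new cell
Step 7: on WHITE (4,7): turn R to E, flip to black, move to (4,8). |black|=7 — REVISIT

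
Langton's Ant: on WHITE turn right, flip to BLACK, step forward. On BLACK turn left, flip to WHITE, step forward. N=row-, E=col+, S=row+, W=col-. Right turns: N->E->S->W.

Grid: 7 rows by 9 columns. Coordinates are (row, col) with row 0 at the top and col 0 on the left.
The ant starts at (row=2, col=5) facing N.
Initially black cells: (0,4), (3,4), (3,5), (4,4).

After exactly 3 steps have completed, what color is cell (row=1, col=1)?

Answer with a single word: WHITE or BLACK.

Step 1: on WHITE (2,5): turn R to E, flip to black, move to (2,6). |black|=5
Step 2: on WHITE (2,6): turn R to S, flip to black, move to (3,6). |black|=6
Step 3: on WHITE (3,6): turn R to W, flip to black, move to (3,5). |black|=7

Answer: WHITE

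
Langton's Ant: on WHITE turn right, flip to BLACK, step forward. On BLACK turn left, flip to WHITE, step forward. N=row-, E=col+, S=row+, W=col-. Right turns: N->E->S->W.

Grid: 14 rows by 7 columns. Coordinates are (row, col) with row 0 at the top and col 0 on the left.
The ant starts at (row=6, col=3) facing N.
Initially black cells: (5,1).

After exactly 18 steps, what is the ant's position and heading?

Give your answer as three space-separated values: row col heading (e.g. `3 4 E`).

Answer: 7 2 S

Derivation:
Step 1: on WHITE (6,3): turn R to E, flip to black, move to (6,4). |black|=2
Step 2: on WHITE (6,4): turn R to S, flip to black, move to (7,4). |black|=3
Step 3: on WHITE (7,4): turn R to W, flip to black, move to (7,3). |black|=4
Step 4: on WHITE (7,3): turn R to N, flip to black, move to (6,3). |black|=5
Step 5: on BLACK (6,3): turn L to W, flip to white, move to (6,2). |black|=4
Step 6: on WHITE (6,2): turn R to N, flip to black, move to (5,2). |black|=5
Step 7: on WHITE (5,2): turn R to E, flip to black, move to (5,3). |black|=6
Step 8: on WHITE (5,3): turn R to S, flip to black, move to (6,3). |black|=7
Step 9: on WHITE (6,3): turn R to W, flip to black, move to (6,2). |black|=8
Step 10: on BLACK (6,2): turn L to S, flip to white, move to (7,2). |black|=7
Step 11: on WHITE (7,2): turn R to W, flip to black, move to (7,1). |black|=8
Step 12: on WHITE (7,1): turn R to N, flip to black, move to (6,1). |black|=9
Step 13: on WHITE (6,1): turn R to E, flip to black, move to (6,2). |black|=10
Step 14: on WHITE (6,2): turn R to S, flip to black, move to (7,2). |black|=11
Step 15: on BLACK (7,2): turn L to E, flip to white, move to (7,3). |black|=10
Step 16: on BLACK (7,3): turn L to N, flip to white, move to (6,3). |black|=9
Step 17: on BLACK (6,3): turn L to W, flip to white, move to (6,2). |black|=8
Step 18: on BLACK (6,2): turn L to S, flip to white, move to (7,2). |black|=7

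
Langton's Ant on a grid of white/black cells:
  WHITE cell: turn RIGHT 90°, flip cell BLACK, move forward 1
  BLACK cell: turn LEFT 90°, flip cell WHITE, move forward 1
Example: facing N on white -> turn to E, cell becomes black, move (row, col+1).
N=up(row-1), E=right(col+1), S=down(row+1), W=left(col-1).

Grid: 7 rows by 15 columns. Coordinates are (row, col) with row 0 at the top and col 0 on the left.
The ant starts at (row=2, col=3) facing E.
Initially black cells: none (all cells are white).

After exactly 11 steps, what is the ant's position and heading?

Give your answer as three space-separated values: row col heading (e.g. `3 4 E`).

Step 1: on WHITE (2,3): turn R to S, flip to black, move to (3,3). |black|=1
Step 2: on WHITE (3,3): turn R to W, flip to black, move to (3,2). |black|=2
Step 3: on WHITE (3,2): turn R to N, flip to black, move to (2,2). |black|=3
Step 4: on WHITE (2,2): turn R to E, flip to black, move to (2,3). |black|=4
Step 5: on BLACK (2,3): turn L to N, flip to white, move to (1,3). |black|=3
Step 6: on WHITE (1,3): turn R to E, flip to black, move to (1,4). |black|=4
Step 7: on WHITE (1,4): turn R to S, flip to black, move to (2,4). |black|=5
Step 8: on WHITE (2,4): turn R to W, flip to black, move to (2,3). |black|=6
Step 9: on WHITE (2,3): turn R to N, flip to black, move to (1,3). |black|=7
Step 10: on BLACK (1,3): turn L to W, flip to white, move to (1,2). |black|=6
Step 11: on WHITE (1,2): turn R to N, flip to black, move to (0,2). |black|=7

Answer: 0 2 N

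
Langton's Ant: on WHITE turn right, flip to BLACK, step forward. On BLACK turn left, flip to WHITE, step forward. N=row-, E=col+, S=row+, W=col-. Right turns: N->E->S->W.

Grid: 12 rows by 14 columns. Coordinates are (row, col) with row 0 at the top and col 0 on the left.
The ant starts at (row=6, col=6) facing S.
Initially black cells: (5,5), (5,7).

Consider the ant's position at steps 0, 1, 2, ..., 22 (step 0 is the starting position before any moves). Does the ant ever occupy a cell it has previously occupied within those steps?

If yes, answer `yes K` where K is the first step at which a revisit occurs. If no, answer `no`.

Answer: yes 6

Derivation:
Step 1: on WHITE (6,6): turn R to W, flip to black, move to (6,5). |black|=3 — new cell
Step 2: on WHITE (6,5): turn R to N, flip to black, move to (5,5). |black|=4 — new cell
Step 3: on BLACK (5,5): turn L to W, flip to white, move to (5,4). |black|=3 — new cell
Step 4: on WHITE (5,4): turn R to N, flip to black, move to (4,4). |black|=4 — new cell
Step 5: on WHITE (4,4): turn R to E, flip to black, move to (4,5). |black|=5 — new cell
Step 6: on WHITE (4,5): turn R to S, flip to black, move to (5,5). |black|=6 — REVISIT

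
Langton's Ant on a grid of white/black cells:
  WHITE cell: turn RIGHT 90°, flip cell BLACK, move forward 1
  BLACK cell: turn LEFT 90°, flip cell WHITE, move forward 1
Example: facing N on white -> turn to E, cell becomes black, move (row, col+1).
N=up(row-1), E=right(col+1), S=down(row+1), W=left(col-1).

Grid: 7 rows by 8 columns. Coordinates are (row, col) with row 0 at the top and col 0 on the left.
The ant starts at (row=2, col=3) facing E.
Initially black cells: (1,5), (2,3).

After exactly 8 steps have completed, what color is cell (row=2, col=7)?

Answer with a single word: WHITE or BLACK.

Answer: WHITE

Derivation:
Step 1: on BLACK (2,3): turn L to N, flip to white, move to (1,3). |black|=1
Step 2: on WHITE (1,3): turn R to E, flip to black, move to (1,4). |black|=2
Step 3: on WHITE (1,4): turn R to S, flip to black, move to (2,4). |black|=3
Step 4: on WHITE (2,4): turn R to W, flip to black, move to (2,3). |black|=4
Step 5: on WHITE (2,3): turn R to N, flip to black, move to (1,3). |black|=5
Step 6: on BLACK (1,3): turn L to W, flip to white, move to (1,2). |black|=4
Step 7: on WHITE (1,2): turn R to N, flip to black, move to (0,2). |black|=5
Step 8: on WHITE (0,2): turn R to E, flip to black, move to (0,3). |black|=6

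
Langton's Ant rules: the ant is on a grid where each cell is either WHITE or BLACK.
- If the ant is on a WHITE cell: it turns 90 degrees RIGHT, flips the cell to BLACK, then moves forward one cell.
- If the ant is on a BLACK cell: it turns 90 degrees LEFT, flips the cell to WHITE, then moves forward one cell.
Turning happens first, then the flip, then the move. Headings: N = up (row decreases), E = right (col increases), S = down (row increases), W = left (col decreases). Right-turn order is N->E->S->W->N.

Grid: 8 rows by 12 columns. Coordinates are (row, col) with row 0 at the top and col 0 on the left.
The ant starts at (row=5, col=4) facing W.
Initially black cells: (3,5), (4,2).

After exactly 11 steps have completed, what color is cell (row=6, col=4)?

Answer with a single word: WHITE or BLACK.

Answer: WHITE

Derivation:
Step 1: on WHITE (5,4): turn R to N, flip to black, move to (4,4). |black|=3
Step 2: on WHITE (4,4): turn R to E, flip to black, move to (4,5). |black|=4
Step 3: on WHITE (4,5): turn R to S, flip to black, move to (5,5). |black|=5
Step 4: on WHITE (5,5): turn R to W, flip to black, move to (5,4). |black|=6
Step 5: on BLACK (5,4): turn L to S, flip to white, move to (6,4). |black|=5
Step 6: on WHITE (6,4): turn R to W, flip to black, move to (6,3). |black|=6
Step 7: on WHITE (6,3): turn R to N, flip to black, move to (5,3). |black|=7
Step 8: on WHITE (5,3): turn R to E, flip to black, move to (5,4). |black|=8
Step 9: on WHITE (5,4): turn R to S, flip to black, move to (6,4). |black|=9
Step 10: on BLACK (6,4): turn L to E, flip to white, move to (6,5). |black|=8
Step 11: on WHITE (6,5): turn R to S, flip to black, move to (7,5). |black|=9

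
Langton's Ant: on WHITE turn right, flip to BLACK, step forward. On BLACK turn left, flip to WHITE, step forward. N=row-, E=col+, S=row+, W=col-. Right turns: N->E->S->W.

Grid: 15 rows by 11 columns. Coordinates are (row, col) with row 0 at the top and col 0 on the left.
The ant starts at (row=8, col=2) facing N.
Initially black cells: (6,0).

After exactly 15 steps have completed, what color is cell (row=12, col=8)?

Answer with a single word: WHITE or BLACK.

Step 1: on WHITE (8,2): turn R to E, flip to black, move to (8,3). |black|=2
Step 2: on WHITE (8,3): turn R to S, flip to black, move to (9,3). |black|=3
Step 3: on WHITE (9,3): turn R to W, flip to black, move to (9,2). |black|=4
Step 4: on WHITE (9,2): turn R to N, flip to black, move to (8,2). |black|=5
Step 5: on BLACK (8,2): turn L to W, flip to white, move to (8,1). |black|=4
Step 6: on WHITE (8,1): turn R to N, flip to black, move to (7,1). |black|=5
Step 7: on WHITE (7,1): turn R to E, flip to black, move to (7,2). |black|=6
Step 8: on WHITE (7,2): turn R to S, flip to black, move to (8,2). |black|=7
Step 9: on WHITE (8,2): turn R to W, flip to black, move to (8,1). |black|=8
Step 10: on BLACK (8,1): turn L to S, flip to white, move to (9,1). |black|=7
Step 11: on WHITE (9,1): turn R to W, flip to black, move to (9,0). |black|=8
Step 12: on WHITE (9,0): turn R to N, flip to black, move to (8,0). |black|=9
Step 13: on WHITE (8,0): turn R to E, flip to black, move to (8,1). |black|=10
Step 14: on WHITE (8,1): turn R to S, flip to black, move to (9,1). |black|=11
Step 15: on BLACK (9,1): turn L to E, flip to white, move to (9,2). |black|=10

Answer: WHITE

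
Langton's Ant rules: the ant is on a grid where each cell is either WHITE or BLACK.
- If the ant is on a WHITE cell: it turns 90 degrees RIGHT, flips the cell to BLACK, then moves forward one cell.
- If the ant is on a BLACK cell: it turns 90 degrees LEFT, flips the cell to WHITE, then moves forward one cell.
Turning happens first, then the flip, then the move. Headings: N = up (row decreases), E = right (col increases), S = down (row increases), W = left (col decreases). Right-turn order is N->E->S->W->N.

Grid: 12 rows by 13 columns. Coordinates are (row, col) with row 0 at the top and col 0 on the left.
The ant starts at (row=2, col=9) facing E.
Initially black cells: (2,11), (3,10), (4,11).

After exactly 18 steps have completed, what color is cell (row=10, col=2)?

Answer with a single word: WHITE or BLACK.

Answer: WHITE

Derivation:
Step 1: on WHITE (2,9): turn R to S, flip to black, move to (3,9). |black|=4
Step 2: on WHITE (3,9): turn R to W, flip to black, move to (3,8). |black|=5
Step 3: on WHITE (3,8): turn R to N, flip to black, move to (2,8). |black|=6
Step 4: on WHITE (2,8): turn R to E, flip to black, move to (2,9). |black|=7
Step 5: on BLACK (2,9): turn L to N, flip to white, move to (1,9). |black|=6
Step 6: on WHITE (1,9): turn R to E, flip to black, move to (1,10). |black|=7
Step 7: on WHITE (1,10): turn R to S, flip to black, move to (2,10). |black|=8
Step 8: on WHITE (2,10): turn R to W, flip to black, move to (2,9). |black|=9
Step 9: on WHITE (2,9): turn R to N, flip to black, move to (1,9). |black|=10
Step 10: on BLACK (1,9): turn L to W, flip to white, move to (1,8). |black|=9
Step 11: on WHITE (1,8): turn R to N, flip to black, move to (0,8). |black|=10
Step 12: on WHITE (0,8): turn R to E, flip to black, move to (0,9). |black|=11
Step 13: on WHITE (0,9): turn R to S, flip to black, move to (1,9). |black|=12
Step 14: on WHITE (1,9): turn R to W, flip to black, move to (1,8). |black|=13
Step 15: on BLACK (1,8): turn L to S, flip to white, move to (2,8). |black|=12
Step 16: on BLACK (2,8): turn L to E, flip to white, move to (2,9). |black|=11
Step 17: on BLACK (2,9): turn L to N, flip to white, move to (1,9). |black|=10
Step 18: on BLACK (1,9): turn L to W, flip to white, move to (1,8). |black|=9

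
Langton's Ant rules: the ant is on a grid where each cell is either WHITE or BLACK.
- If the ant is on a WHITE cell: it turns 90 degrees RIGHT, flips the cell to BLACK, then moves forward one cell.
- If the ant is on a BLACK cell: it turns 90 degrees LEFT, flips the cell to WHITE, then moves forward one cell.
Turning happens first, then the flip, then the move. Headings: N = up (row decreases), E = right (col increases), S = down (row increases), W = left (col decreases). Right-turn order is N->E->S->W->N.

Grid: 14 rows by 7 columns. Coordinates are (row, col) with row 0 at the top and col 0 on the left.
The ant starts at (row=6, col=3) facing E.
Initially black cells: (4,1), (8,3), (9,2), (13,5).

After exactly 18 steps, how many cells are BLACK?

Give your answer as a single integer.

Step 1: on WHITE (6,3): turn R to S, flip to black, move to (7,3). |black|=5
Step 2: on WHITE (7,3): turn R to W, flip to black, move to (7,2). |black|=6
Step 3: on WHITE (7,2): turn R to N, flip to black, move to (6,2). |black|=7
Step 4: on WHITE (6,2): turn R to E, flip to black, move to (6,3). |black|=8
Step 5: on BLACK (6,3): turn L to N, flip to white, move to (5,3). |black|=7
Step 6: on WHITE (5,3): turn R to E, flip to black, move to (5,4). |black|=8
Step 7: on WHITE (5,4): turn R to S, flip to black, move to (6,4). |black|=9
Step 8: on WHITE (6,4): turn R to W, flip to black, move to (6,3). |black|=10
Step 9: on WHITE (6,3): turn R to N, flip to black, move to (5,3). |black|=11
Step 10: on BLACK (5,3): turn L to W, flip to white, move to (5,2). |black|=10
Step 11: on WHITE (5,2): turn R to N, flip to black, move to (4,2). |black|=11
Step 12: on WHITE (4,2): turn R to E, flip to black, move to (4,3). |black|=12
Step 13: on WHITE (4,3): turn R to S, flip to black, move to (5,3). |black|=13
Step 14: on WHITE (5,3): turn R to W, flip to black, move to (5,2). |black|=14
Step 15: on BLACK (5,2): turn L to S, flip to white, move to (6,2). |black|=13
Step 16: on BLACK (6,2): turn L to E, flip to white, move to (6,3). |black|=12
Step 17: on BLACK (6,3): turn L to N, flip to white, move to (5,3). |black|=11
Step 18: on BLACK (5,3): turn L to W, flip to white, move to (5,2). |black|=10

Answer: 10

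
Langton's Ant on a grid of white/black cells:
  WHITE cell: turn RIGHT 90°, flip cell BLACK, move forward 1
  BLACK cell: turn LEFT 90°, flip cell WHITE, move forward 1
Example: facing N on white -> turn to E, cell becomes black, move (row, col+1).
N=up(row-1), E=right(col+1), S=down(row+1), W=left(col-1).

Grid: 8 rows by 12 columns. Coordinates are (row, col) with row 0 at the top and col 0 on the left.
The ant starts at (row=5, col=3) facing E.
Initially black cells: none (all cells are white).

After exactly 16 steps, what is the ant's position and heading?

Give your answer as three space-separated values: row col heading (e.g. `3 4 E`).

Step 1: on WHITE (5,3): turn R to S, flip to black, move to (6,3). |black|=1
Step 2: on WHITE (6,3): turn R to W, flip to black, move to (6,2). |black|=2
Step 3: on WHITE (6,2): turn R to N, flip to black, move to (5,2). |black|=3
Step 4: on WHITE (5,2): turn R to E, flip to black, move to (5,3). |black|=4
Step 5: on BLACK (5,3): turn L to N, flip to white, move to (4,3). |black|=3
Step 6: on WHITE (4,3): turn R to E, flip to black, move to (4,4). |black|=4
Step 7: on WHITE (4,4): turn R to S, flip to black, move to (5,4). |black|=5
Step 8: on WHITE (5,4): turn R to W, flip to black, move to (5,3). |black|=6
Step 9: on WHITE (5,3): turn R to N, flip to black, move to (4,3). |black|=7
Step 10: on BLACK (4,3): turn L to W, flip to white, move to (4,2). |black|=6
Step 11: on WHITE (4,2): turn R to N, flip to black, move to (3,2). |black|=7
Step 12: on WHITE (3,2): turn R to E, flip to black, move to (3,3). |black|=8
Step 13: on WHITE (3,3): turn R to S, flip to black, move to (4,3). |black|=9
Step 14: on WHITE (4,3): turn R to W, flip to black, move to (4,2). |black|=10
Step 15: on BLACK (4,2): turn L to S, flip to white, move to (5,2). |black|=9
Step 16: on BLACK (5,2): turn L to E, flip to white, move to (5,3). |black|=8

Answer: 5 3 E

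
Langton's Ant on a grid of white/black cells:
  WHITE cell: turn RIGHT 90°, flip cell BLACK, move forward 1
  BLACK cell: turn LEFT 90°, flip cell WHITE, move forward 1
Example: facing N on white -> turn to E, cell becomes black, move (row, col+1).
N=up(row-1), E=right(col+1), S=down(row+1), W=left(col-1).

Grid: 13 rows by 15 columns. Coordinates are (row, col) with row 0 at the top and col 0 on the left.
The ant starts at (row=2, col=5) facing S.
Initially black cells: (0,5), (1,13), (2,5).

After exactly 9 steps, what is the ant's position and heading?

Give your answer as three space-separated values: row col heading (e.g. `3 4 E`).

Answer: 2 6 W

Derivation:
Step 1: on BLACK (2,5): turn L to E, flip to white, move to (2,6). |black|=2
Step 2: on WHITE (2,6): turn R to S, flip to black, move to (3,6). |black|=3
Step 3: on WHITE (3,6): turn R to W, flip to black, move to (3,5). |black|=4
Step 4: on WHITE (3,5): turn R to N, flip to black, move to (2,5). |black|=5
Step 5: on WHITE (2,5): turn R to E, flip to black, move to (2,6). |black|=6
Step 6: on BLACK (2,6): turn L to N, flip to white, move to (1,6). |black|=5
Step 7: on WHITE (1,6): turn R to E, flip to black, move to (1,7). |black|=6
Step 8: on WHITE (1,7): turn R to S, flip to black, move to (2,7). |black|=7
Step 9: on WHITE (2,7): turn R to W, flip to black, move to (2,6). |black|=8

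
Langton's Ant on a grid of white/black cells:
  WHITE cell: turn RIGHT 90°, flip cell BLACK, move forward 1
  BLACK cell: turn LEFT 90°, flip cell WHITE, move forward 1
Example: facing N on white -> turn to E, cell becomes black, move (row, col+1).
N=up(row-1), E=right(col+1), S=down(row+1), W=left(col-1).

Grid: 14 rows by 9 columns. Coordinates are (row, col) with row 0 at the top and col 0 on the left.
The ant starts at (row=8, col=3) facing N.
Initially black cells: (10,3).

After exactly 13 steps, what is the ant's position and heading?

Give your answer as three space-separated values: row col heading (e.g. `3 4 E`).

Answer: 8 2 E

Derivation:
Step 1: on WHITE (8,3): turn R to E, flip to black, move to (8,4). |black|=2
Step 2: on WHITE (8,4): turn R to S, flip to black, move to (9,4). |black|=3
Step 3: on WHITE (9,4): turn R to W, flip to black, move to (9,3). |black|=4
Step 4: on WHITE (9,3): turn R to N, flip to black, move to (8,3). |black|=5
Step 5: on BLACK (8,3): turn L to W, flip to white, move to (8,2). |black|=4
Step 6: on WHITE (8,2): turn R to N, flip to black, move to (7,2). |black|=5
Step 7: on WHITE (7,2): turn R to E, flip to black, move to (7,3). |black|=6
Step 8: on WHITE (7,3): turn R to S, flip to black, move to (8,3). |black|=7
Step 9: on WHITE (8,3): turn R to W, flip to black, move to (8,2). |black|=8
Step 10: on BLACK (8,2): turn L to S, flip to white, move to (9,2). |black|=7
Step 11: on WHITE (9,2): turn R to W, flip to black, move to (9,1). |black|=8
Step 12: on WHITE (9,1): turn R to N, flip to black, move to (8,1). |black|=9
Step 13: on WHITE (8,1): turn R to E, flip to black, move to (8,2). |black|=10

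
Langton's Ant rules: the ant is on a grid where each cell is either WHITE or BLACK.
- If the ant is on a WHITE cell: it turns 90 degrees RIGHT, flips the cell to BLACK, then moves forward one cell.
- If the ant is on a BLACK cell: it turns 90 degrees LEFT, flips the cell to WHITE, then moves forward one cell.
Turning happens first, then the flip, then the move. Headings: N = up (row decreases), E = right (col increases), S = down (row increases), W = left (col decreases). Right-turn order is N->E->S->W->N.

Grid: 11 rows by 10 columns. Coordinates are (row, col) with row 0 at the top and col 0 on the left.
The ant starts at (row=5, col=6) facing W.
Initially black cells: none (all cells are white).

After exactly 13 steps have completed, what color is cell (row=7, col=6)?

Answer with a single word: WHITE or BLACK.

Step 1: on WHITE (5,6): turn R to N, flip to black, move to (4,6). |black|=1
Step 2: on WHITE (4,6): turn R to E, flip to black, move to (4,7). |black|=2
Step 3: on WHITE (4,7): turn R to S, flip to black, move to (5,7). |black|=3
Step 4: on WHITE (5,7): turn R to W, flip to black, move to (5,6). |black|=4
Step 5: on BLACK (5,6): turn L to S, flip to white, move to (6,6). |black|=3
Step 6: on WHITE (6,6): turn R to W, flip to black, move to (6,5). |black|=4
Step 7: on WHITE (6,5): turn R to N, flip to black, move to (5,5). |black|=5
Step 8: on WHITE (5,5): turn R to E, flip to black, move to (5,6). |black|=6
Step 9: on WHITE (5,6): turn R to S, flip to black, move to (6,6). |black|=7
Step 10: on BLACK (6,6): turn L to E, flip to white, move to (6,7). |black|=6
Step 11: on WHITE (6,7): turn R to S, flip to black, move to (7,7). |black|=7
Step 12: on WHITE (7,7): turn R to W, flip to black, move to (7,6). |black|=8
Step 13: on WHITE (7,6): turn R to N, flip to black, move to (6,6). |black|=9

Answer: BLACK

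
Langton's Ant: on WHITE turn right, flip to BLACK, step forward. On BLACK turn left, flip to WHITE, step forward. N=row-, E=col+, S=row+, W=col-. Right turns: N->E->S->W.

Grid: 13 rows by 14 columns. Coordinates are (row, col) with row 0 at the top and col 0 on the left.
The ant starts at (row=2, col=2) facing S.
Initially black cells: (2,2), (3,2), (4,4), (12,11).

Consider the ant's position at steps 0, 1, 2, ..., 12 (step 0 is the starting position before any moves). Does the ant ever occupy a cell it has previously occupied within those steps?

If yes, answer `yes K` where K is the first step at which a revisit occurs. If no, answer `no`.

Step 1: on BLACK (2,2): turn L to E, flip to white, move to (2,3). |black|=3 — new cell
Step 2: on WHITE (2,3): turn R to S, flip to black, move to (3,3). |black|=4 — new cell
Step 3: on WHITE (3,3): turn R to W, flip to black, move to (3,2). |black|=5 — new cell
Step 4: on BLACK (3,2): turn L to S, flip to white, move to (4,2). |black|=4 — new cell
Step 5: on WHITE (4,2): turn R to W, flip to black, move to (4,1). |black|=5 — new cell
Step 6: on WHITE (4,1): turn R to N, flip to black, move to (3,1). |black|=6 — new cell
Step 7: on WHITE (3,1): turn R to E, flip to black, move to (3,2). |black|=7 — REVISIT

Answer: yes 7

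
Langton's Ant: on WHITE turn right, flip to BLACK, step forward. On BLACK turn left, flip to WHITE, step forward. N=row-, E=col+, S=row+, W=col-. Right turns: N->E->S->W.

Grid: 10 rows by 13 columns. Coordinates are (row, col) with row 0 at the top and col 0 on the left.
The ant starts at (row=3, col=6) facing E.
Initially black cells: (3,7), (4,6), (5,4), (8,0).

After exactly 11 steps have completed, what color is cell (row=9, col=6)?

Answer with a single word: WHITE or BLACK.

Answer: WHITE

Derivation:
Step 1: on WHITE (3,6): turn R to S, flip to black, move to (4,6). |black|=5
Step 2: on BLACK (4,6): turn L to E, flip to white, move to (4,7). |black|=4
Step 3: on WHITE (4,7): turn R to S, flip to black, move to (5,7). |black|=5
Step 4: on WHITE (5,7): turn R to W, flip to black, move to (5,6). |black|=6
Step 5: on WHITE (5,6): turn R to N, flip to black, move to (4,6). |black|=7
Step 6: on WHITE (4,6): turn R to E, flip to black, move to (4,7). |black|=8
Step 7: on BLACK (4,7): turn L to N, flip to white, move to (3,7). |black|=7
Step 8: on BLACK (3,7): turn L to W, flip to white, move to (3,6). |black|=6
Step 9: on BLACK (3,6): turn L to S, flip to white, move to (4,6). |black|=5
Step 10: on BLACK (4,6): turn L to E, flip to white, move to (4,7). |black|=4
Step 11: on WHITE (4,7): turn R to S, flip to black, move to (5,7). |black|=5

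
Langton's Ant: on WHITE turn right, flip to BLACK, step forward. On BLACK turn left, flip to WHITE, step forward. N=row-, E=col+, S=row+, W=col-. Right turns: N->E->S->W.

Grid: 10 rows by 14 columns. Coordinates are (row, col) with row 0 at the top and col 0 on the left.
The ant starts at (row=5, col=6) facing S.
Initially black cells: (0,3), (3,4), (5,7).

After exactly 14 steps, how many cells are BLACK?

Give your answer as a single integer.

Answer: 7

Derivation:
Step 1: on WHITE (5,6): turn R to W, flip to black, move to (5,5). |black|=4
Step 2: on WHITE (5,5): turn R to N, flip to black, move to (4,5). |black|=5
Step 3: on WHITE (4,5): turn R to E, flip to black, move to (4,6). |black|=6
Step 4: on WHITE (4,6): turn R to S, flip to black, move to (5,6). |black|=7
Step 5: on BLACK (5,6): turn L to E, flip to white, move to (5,7). |black|=6
Step 6: on BLACK (5,7): turn L to N, flip to white, move to (4,7). |black|=5
Step 7: on WHITE (4,7): turn R to E, flip to black, move to (4,8). |black|=6
Step 8: on WHITE (4,8): turn R to S, flip to black, move to (5,8). |black|=7
Step 9: on WHITE (5,8): turn R to W, flip to black, move to (5,7). |black|=8
Step 10: on WHITE (5,7): turn R to N, flip to black, move to (4,7). |black|=9
Step 11: on BLACK (4,7): turn L to W, flip to white, move to (4,6). |black|=8
Step 12: on BLACK (4,6): turn L to S, flip to white, move to (5,6). |black|=7
Step 13: on WHITE (5,6): turn R to W, flip to black, move to (5,5). |black|=8
Step 14: on BLACK (5,5): turn L to S, flip to white, move to (6,5). |black|=7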